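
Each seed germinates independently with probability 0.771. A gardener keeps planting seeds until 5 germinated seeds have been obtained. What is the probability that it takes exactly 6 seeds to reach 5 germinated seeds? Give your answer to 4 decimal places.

0.3119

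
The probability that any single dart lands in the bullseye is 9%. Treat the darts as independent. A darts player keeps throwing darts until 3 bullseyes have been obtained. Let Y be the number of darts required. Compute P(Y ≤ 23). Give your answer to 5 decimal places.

0.34298

Finishing within 23 darts ⇔ at least 3 successes in the first 23. With X ~ Binomial(23, 0.09), P(Y ≤ 23) = 1 − P(X ≤ 2).
  k=0: C(23,0)·0.09^0·0.91^23 = 0.1142752
  k=1: C(23,1)·0.09^1·0.91^22 = 0.2599447
  k=2: C(23,2)·0.09^2·0.91^21 = 0.2827970
1 − 0.6570169 = 0.3429831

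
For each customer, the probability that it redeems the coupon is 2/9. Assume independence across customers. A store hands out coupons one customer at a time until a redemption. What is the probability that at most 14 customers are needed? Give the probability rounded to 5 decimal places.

0.97035

Y = number of customers to the first success; geometric, p = 0.222222.
P(Y ≤ 14) = 1 − (1−p)^14 = 1 − 0.0296468 = 0.9703532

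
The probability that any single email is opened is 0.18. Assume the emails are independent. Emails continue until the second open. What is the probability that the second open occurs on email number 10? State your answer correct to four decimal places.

Y = trial on which the second success occurs; negative binomial, r=2, p=0.18.
P(Y=10) = C(9,1) · p^2 · (1−p)^8
= 9 · 0.0324 · 0.20441 = 0.059607

0.0596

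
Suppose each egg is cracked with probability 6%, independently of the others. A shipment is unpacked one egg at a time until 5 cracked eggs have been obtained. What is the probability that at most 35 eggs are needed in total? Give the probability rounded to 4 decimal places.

0.0563

Finishing within 35 eggs ⇔ at least 5 successes in the first 35. With X ~ Binomial(35, 0.06), P(Y ≤ 35) = 1 − P(X ≤ 4).
  k=0: C(35,0)·0.06^0·0.94^35 = 0.114677
  k=1: C(35,1)·0.06^1·0.94^34 = 0.256192
  k=2: C(35,2)·0.06^2·0.94^33 = 0.277996
  k=3: C(35,3)·0.06^3·0.94^32 = 0.195189
  k=4: C(35,4)·0.06^4·0.94^31 = 0.099671
1 − 0.943725 = 0.056275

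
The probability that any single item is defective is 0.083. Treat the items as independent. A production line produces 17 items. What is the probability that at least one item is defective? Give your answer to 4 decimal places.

P(at least one) = 1 − P(none) = 1 − (1 − 0.083)^17
= 1 − 0.229234 = 0.770766

0.7708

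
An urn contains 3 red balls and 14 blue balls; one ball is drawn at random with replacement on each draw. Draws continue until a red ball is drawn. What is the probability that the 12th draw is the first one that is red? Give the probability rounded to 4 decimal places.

Geometric (trials to first success), p = 0.176471.
P(Y = 12) = (1−p)^11 · p = 0.11816 · 0.176471 = 0.020852

0.0209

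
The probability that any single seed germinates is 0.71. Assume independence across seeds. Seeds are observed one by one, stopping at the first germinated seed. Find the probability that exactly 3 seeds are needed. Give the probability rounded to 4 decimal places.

0.0597

Geometric (trials to first success), p = 0.71.
P(Y = 3) = (1−p)^2 · p = 0.0841 · 0.71 = 0.059711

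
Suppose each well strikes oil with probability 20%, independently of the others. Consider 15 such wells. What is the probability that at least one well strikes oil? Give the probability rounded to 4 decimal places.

0.9648

P(at least one) = 1 − P(none) = 1 − (1 − 0.20)^15
= 1 − 0.035184 = 0.964816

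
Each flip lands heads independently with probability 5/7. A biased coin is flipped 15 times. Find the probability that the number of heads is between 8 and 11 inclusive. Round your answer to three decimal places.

X ~ Binomial(15, 0.714286); P(8 ≤ X ≤ 11) = Σ C(15,k) p^k (1−p)^(15−k) over k:
  k=8: C(15,8)·0.714286^8·0.285714^7 = 0.06777
  k=9: C(15,9)·0.714286^9·0.285714^6 = 0.13178
  k=10: C(15,10)·0.714286^10·0.285714^5 = 0.19767
  k=11: C(15,11)·0.714286^11·0.285714^4 = 0.22462
Total = 0.62184

0.622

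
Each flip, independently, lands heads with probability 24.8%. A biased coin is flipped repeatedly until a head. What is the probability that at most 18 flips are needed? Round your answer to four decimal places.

Y = number of flips to the first success; geometric, p = 0.248.
P(Y ≤ 18) = 1 − (1−p)^18 = 1 − 0.005915 = 0.994085

0.9941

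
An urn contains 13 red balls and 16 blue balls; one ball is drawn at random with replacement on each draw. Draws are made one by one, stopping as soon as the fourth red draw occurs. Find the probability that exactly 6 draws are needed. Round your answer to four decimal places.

Y = trial on which the fourth success occurs; negative binomial, r=4, p=0.448276.
P(Y=6) = C(5,3) · p^4 · (1−p)^2
= 10 · 0.040381 · 0.3044 = 0.122921

0.1229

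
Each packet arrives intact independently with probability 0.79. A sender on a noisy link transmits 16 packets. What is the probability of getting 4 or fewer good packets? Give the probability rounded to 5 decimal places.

X ~ Binomial(16, 0.79); P(X ≤ 4) = Σ C(16,k) p^k (1−p)^(16−k) over k:
  k=0: C(16,0)·0.79^0·0.21^16 = 0.0000000
  k=1: C(16,1)·0.79^1·0.21^15 = 0.0000000
  k=2: C(16,2)·0.79^2·0.21^14 = 0.0000000
  k=3: C(16,3)·0.79^3·0.21^13 = 0.0000004
  k=4: C(16,4)·0.79^4·0.21^12 = 0.0000052
Total = 0.0000057

0.00001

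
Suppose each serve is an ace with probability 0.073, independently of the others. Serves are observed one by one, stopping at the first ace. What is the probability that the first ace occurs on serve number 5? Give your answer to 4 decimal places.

Geometric (trials to first success), p = 0.073.
P(Y = 5) = (1−p)^4 · p = 0.73845 · 0.073 = 0.053907

0.0539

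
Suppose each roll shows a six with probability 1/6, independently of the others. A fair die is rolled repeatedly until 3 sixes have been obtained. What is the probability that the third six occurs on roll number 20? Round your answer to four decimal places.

Y = trial on which the third success occurs; negative binomial, r=3, p=0.166667.
P(Y=20) = C(19,2) · p^3 · (1−p)^17
= 171 · 0.0046296 · 0.045073 = 0.035683

0.0357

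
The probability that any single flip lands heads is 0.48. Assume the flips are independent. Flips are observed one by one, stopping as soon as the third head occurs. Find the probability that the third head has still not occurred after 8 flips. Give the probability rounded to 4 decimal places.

Needing more than 8 flips ⇔ fewer than 3 successes in the first 8. With X ~ Binomial(8, 0.48), P(Y > 8) = P(X ≤ 2).
  k=0: C(8,0)·0.48^0·0.52^8 = 0.005346
  k=1: C(8,1)·0.48^1·0.52^7 = 0.039478
  k=2: C(8,2)·0.48^2·0.52^6 = 0.127544
P(X ≤ 2) = 0.172368

0.1724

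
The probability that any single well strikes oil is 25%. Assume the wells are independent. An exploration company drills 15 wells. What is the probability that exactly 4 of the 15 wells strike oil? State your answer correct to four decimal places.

0.2252

X ~ Binomial(n=15, p=0.25).
P(X=4) = C(15,4) · p^4 · (1−p)^11
= 1365 · 0.0039062 · 0.042235 = 0.225199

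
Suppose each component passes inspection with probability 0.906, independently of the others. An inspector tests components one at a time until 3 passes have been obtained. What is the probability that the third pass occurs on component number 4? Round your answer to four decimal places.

Y = trial on which the third success occurs; negative binomial, r=3, p=0.906.
P(Y=4) = C(3,2) · p^3 · (1−p)^1
= 3 · 0.74368 · 0.094 = 0.209717

0.2097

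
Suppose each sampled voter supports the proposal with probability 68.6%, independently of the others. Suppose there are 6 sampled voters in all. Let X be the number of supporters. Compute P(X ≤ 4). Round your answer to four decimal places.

0.6096

X ~ Binomial(6, 0.686); P(X ≤ 4) = Σ C(6,k) p^k (1−p)^(6−k) over k:
  k=0: C(6,0)·0.686^0·0.314^6 = 0.000958
  k=1: C(6,1)·0.686^1·0.314^5 = 0.012564
  k=2: C(6,2)·0.686^2·0.314^4 = 0.068621
  k=3: C(6,3)·0.686^3·0.314^3 = 0.199890
  k=4: C(6,4)·0.686^4·0.314^2 = 0.327527
Total = 0.609561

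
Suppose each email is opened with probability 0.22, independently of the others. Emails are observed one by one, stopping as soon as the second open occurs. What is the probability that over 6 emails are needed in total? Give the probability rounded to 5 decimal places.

0.60631

Needing more than 6 emails ⇔ fewer than 2 successes in the first 6. With X ~ Binomial(6, 0.22), P(Y > 6) = P(X ≤ 1).
  k=0: C(6,0)·0.22^0·0.78^6 = 0.2251996
  k=1: C(6,1)·0.22^1·0.78^5 = 0.3811070
P(X ≤ 1) = 0.6063066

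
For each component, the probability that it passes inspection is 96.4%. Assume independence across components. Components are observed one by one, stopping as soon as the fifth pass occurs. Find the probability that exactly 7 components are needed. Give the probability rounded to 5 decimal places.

Y = trial on which the fifth success occurs; negative binomial, r=5, p=0.964.
P(Y=7) = C(6,4) · p^5 · (1−p)^2
= 15 · 0.8325 · 0.001296 = 0.0161838

0.01618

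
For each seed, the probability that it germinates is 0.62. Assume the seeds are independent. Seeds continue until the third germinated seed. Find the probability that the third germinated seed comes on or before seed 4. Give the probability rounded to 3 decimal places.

Finishing within 4 seeds ⇔ at least 3 successes in the first 4. With X ~ Binomial(4, 0.62), P(Y ≤ 4) = 1 − P(X ≤ 2).
  k=0: C(4,0)·0.62^0·0.38^4 = 0.02085
  k=1: C(4,1)·0.62^1·0.38^3 = 0.13608
  k=2: C(4,2)·0.62^2·0.38^2 = 0.33304
1 − 0.48998 = 0.51002

0.510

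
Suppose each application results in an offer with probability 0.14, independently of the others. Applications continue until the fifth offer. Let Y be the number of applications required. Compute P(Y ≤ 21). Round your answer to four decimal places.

Finishing within 21 applications ⇔ at least 5 successes in the first 21. With X ~ Binomial(21, 0.14), P(Y ≤ 21) = 1 − P(X ≤ 4).
  k=0: C(21,0)·0.14^0·0.86^21 = 0.042118
  k=1: C(21,1)·0.14^1·0.86^20 = 0.143985
  k=2: C(21,2)·0.14^2·0.86^19 = 0.234394
  k=3: C(21,3)·0.14^3·0.86^18 = 0.241662
  k=4: C(21,4)·0.14^4·0.86^17 = 0.177031
1 − 0.839189 = 0.160811

0.1608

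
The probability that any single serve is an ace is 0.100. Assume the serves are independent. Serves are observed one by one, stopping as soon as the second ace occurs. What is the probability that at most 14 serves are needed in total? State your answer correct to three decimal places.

Finishing within 14 serves ⇔ at least 2 successes in the first 14. With X ~ Binomial(14, 0.10), P(Y ≤ 14) = 1 − P(X ≤ 1).
  k=0: C(14,0)·0.10^0·0.90^14 = 0.22877
  k=1: C(14,1)·0.10^1·0.90^13 = 0.35586
1 − 0.58463 = 0.41537

0.415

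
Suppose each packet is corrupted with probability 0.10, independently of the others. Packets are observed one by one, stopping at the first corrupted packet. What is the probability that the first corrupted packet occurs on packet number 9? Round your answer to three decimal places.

Geometric (trials to first success), p = 0.10.
P(Y = 9) = (1−p)^8 · p = 0.43047 · 0.10 = 0.04305

0.043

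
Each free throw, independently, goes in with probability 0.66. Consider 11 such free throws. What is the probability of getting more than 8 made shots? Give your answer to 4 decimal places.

X ~ Binomial(11, 0.66); P(X ≥ 9) = Σ C(11,k) p^k (1−p)^(11−k) over k:
  k=9: C(11,9)·0.66^9·0.34^2 = 0.151083
  k=10: C(11,10)·0.66^10·0.34^1 = 0.058656
  k=11: C(11,11)·0.66^11·0.34^0 = 0.010351
Total = 0.220090

0.2201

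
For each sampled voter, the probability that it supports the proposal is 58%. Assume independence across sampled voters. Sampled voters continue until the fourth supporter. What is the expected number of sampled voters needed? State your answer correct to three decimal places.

Y = total sampled voters until the fourth success; negative binomial with r=4, p=0.58.
E[Y] = r / p = 4 / 0.58 = 6.89655

6.897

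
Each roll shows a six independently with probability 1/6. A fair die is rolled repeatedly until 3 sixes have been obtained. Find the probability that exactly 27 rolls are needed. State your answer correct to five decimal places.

0.01893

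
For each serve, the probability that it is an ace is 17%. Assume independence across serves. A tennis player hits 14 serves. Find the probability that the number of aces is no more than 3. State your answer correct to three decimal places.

X ~ Binomial(14, 0.17); P(X ≤ 3) = Σ C(14,k) p^k (1−p)^(14−k) over k:
  k=0: C(14,0)·0.17^0·0.83^14 = 0.07364
  k=1: C(14,1)·0.17^1·0.83^13 = 0.21115
  k=2: C(14,2)·0.17^2·0.83^12 = 0.28111
  k=3: C(14,3)·0.17^3·0.83^11 = 0.23031
Total = 0.79620

0.796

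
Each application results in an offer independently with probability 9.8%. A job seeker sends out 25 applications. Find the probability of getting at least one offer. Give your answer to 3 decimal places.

P(at least one) = 1 − P(none) = 1 − (1 − 0.098)^25
= 1 − 0.07589 = 0.92411

0.924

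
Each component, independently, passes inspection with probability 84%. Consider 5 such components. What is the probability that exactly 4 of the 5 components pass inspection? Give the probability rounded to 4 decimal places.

0.3983

X ~ Binomial(n=5, p=0.84).
P(X=4) = C(5,4) · p^4 · (1−p)^1
= 5 · 0.49787 · 0.16 = 0.398297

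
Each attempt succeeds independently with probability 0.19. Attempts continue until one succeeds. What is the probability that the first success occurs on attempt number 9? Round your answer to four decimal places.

0.0352

Geometric (trials to first success), p = 0.19.
P(Y = 9) = (1−p)^8 · p = 0.1853 · 0.19 = 0.035207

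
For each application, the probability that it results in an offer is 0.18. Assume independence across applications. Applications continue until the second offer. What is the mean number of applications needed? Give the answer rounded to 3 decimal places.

11.111

Y = total applications until the second success; negative binomial with r=2, p=0.18.
E[Y] = r / p = 2 / 0.18 = 11.11111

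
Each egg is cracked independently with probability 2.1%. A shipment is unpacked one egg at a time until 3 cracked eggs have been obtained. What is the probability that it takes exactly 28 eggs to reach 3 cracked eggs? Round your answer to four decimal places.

0.0019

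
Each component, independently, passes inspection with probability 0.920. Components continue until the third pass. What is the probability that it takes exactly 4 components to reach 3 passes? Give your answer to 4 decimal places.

Y = trial on which the third success occurs; negative binomial, r=3, p=0.92.
P(Y=4) = C(3,2) · p^3 · (1−p)^1
= 3 · 0.77869 · 0.08 = 0.186885

0.1869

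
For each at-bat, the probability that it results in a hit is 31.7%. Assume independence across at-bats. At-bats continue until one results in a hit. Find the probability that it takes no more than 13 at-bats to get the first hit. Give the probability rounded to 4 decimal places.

Y = number of at-bats to the first success; geometric, p = 0.317.
P(Y ≤ 13) = 1 − (1−p)^13 = 1 − 0.007038 = 0.992962

0.9930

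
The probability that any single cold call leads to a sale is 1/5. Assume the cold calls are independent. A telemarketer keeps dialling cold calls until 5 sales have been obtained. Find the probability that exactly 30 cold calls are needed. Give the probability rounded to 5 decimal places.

0.02871

Y = trial on which the fifth success occurs; negative binomial, r=5, p=0.20.
P(Y=30) = C(29,4) · p^5 · (1−p)^25
= 23751 · 0.00032 · 0.0037779 = 0.0287132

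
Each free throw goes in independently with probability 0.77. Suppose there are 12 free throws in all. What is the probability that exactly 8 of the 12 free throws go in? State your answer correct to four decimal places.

0.1712

X ~ Binomial(n=12, p=0.77).
P(X=8) = C(12,8) · p^8 · (1−p)^4
= 495 · 0.12357 · 0.0027984 = 0.171176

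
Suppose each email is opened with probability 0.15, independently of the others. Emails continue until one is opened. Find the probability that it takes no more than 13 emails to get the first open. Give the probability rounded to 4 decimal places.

Y = number of emails to the first success; geometric, p = 0.15.
P(Y ≤ 13) = 1 − (1−p)^13 = 1 − 0.120905 = 0.879095

0.8791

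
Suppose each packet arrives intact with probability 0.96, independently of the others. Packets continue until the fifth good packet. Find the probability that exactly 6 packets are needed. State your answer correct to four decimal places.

0.1631

Y = trial on which the fifth success occurs; negative binomial, r=5, p=0.96.
P(Y=6) = C(5,4) · p^5 · (1−p)^1
= 5 · 0.81537 · 0.04 = 0.163075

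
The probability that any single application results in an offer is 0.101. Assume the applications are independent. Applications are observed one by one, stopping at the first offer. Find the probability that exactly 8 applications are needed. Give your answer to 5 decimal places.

Geometric (trials to first success), p = 0.101.
P(Y = 8) = (1−p)^7 · p = 0.47459 · 0.101 = 0.0479335

0.04793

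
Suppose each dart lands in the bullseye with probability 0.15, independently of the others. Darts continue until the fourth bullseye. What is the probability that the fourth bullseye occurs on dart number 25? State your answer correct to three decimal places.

0.034

Y = trial on which the fourth success occurs; negative binomial, r=4, p=0.15.
P(Y=25) = C(24,3) · p^4 · (1−p)^21
= 2024 · 0.00050625 · 0.032946 = 0.03376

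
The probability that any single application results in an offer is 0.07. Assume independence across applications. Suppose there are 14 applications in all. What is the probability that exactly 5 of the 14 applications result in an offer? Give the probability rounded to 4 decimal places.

X ~ Binomial(n=14, p=0.07).
P(X=5) = C(14,5) · p^5 · (1−p)^9
= 2002 · 1.6807e-06 · 0.52041 = 0.001751

0.0018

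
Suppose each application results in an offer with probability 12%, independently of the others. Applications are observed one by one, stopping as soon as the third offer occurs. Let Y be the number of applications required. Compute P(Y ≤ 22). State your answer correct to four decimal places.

Finishing within 22 applications ⇔ at least 3 successes in the first 22. With X ~ Binomial(22, 0.12), P(Y ≤ 22) = 1 − P(X ≤ 2).
  k=0: C(22,0)·0.12^0·0.88^22 = 0.060065
  k=1: C(22,1)·0.12^1·0.88^21 = 0.180194
  k=2: C(22,2)·0.12^2·0.88^20 = 0.258005
1 − 0.498263 = 0.501737

0.5017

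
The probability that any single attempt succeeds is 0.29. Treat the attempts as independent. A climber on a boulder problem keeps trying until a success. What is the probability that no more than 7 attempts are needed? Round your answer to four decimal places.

Y = number of attempts to the first success; geometric, p = 0.29.
P(Y ≤ 7) = 1 − (1−p)^7 = 1 − 0.090951 = 0.909049

0.9090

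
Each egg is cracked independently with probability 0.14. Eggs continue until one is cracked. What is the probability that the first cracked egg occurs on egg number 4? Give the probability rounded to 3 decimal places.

Geometric (trials to first success), p = 0.14.
P(Y = 4) = (1−p)^3 · p = 0.63606 · 0.14 = 0.08905

0.089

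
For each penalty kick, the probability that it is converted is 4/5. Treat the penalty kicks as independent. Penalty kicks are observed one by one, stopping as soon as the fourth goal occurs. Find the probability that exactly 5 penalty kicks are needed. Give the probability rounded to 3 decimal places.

0.328

Y = trial on which the fourth success occurs; negative binomial, r=4, p=0.80.
P(Y=5) = C(4,3) · p^4 · (1−p)^1
= 4 · 0.4096 · 0.2 = 0.32768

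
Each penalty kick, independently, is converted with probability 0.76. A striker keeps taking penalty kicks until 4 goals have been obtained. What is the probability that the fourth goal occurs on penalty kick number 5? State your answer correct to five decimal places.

Y = trial on which the fourth success occurs; negative binomial, r=4, p=0.76.
P(Y=5) = C(4,3) · p^4 · (1−p)^1
= 4 · 0.33362 · 0.24 = 0.3202769

0.32028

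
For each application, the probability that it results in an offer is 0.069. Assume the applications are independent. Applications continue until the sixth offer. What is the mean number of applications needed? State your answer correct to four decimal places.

Y = total applications until the sixth success; negative binomial with r=6, p=0.069.
E[Y] = r / p = 6 / 0.069 = 86.956522

86.9565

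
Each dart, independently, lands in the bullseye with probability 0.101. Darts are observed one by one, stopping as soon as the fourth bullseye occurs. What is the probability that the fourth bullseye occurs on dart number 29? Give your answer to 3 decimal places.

0.024

Y = trial on which the fourth success occurs; negative binomial, r=4, p=0.101.
P(Y=29) = C(28,3) · p^4 · (1−p)^25
= 3276 · 0.00010406 · 0.069822 = 0.02380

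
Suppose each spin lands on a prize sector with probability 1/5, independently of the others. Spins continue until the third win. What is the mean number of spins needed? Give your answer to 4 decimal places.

15.0000

Y = total spins until the third success; negative binomial with r=3, p=0.20.
E[Y] = r / p = 3 / 0.20 = 15.000000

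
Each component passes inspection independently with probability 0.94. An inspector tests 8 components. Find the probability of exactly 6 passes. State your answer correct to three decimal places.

0.070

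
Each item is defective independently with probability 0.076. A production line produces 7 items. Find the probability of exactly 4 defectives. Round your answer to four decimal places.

0.0009

X ~ Binomial(n=7, p=0.076).
P(X=4) = C(7,4) · p^4 · (1−p)^3
= 35 · 3.3362e-05 · 0.78889 = 0.000921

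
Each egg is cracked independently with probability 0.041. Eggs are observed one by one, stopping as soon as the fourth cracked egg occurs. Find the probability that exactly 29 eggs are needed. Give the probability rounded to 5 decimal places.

Y = trial on which the fourth success occurs; negative binomial, r=4, p=0.041.
P(Y=29) = C(28,3) · p^4 · (1−p)^25
= 3276 · 2.8258e-06 · 0.35113 = 0.0032505

0.00325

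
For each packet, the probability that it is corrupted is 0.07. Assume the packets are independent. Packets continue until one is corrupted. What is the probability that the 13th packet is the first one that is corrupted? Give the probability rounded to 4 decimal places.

Geometric (trials to first success), p = 0.07.
P(Y = 13) = (1−p)^12 · p = 0.4186 · 0.07 = 0.029302

0.0293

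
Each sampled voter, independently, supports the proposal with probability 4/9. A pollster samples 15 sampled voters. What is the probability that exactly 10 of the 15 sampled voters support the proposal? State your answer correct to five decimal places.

0.04779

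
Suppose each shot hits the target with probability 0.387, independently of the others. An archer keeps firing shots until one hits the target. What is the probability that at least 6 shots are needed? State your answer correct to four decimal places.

Y = number of shots to the first success; geometric, p = 0.387.
P(Y > 5) = P(first 5 all fail) = (1−p)^5 = 0.086557

0.0866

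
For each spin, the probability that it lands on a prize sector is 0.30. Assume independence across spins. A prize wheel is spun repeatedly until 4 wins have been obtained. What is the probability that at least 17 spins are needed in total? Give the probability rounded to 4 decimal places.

Needing more than 16 spins ⇔ fewer than 4 successes in the first 16. With X ~ Binomial(16, 0.30), P(Y > 16) = P(X ≤ 3).
  k=0: C(16,0)·0.30^0·0.70^16 = 0.003323
  k=1: C(16,1)·0.30^1·0.70^15 = 0.022788
  k=2: C(16,2)·0.30^2·0.70^14 = 0.073248
  k=3: C(16,3)·0.30^3·0.70^13 = 0.146496
P(X ≤ 3) = 0.245856

0.2459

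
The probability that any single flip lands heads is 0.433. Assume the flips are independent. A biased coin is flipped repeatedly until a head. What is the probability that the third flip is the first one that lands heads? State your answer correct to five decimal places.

0.13920

Geometric (trials to first success), p = 0.433.
P(Y = 3) = (1−p)^2 · p = 0.32149 · 0.433 = 0.1392047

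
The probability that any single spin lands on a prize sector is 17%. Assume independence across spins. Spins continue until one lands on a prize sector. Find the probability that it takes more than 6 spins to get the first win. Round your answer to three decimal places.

Y = number of spins to the first success; geometric, p = 0.17.
P(Y > 6) = P(first 6 all fail) = (1−p)^6 = 0.32694

0.327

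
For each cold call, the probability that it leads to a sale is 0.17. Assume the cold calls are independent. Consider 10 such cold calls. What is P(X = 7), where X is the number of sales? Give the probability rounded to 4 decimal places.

0.0003

X ~ Binomial(n=10, p=0.17).
P(X=7) = C(10,7) · p^7 · (1−p)^3
= 120 · 4.1034e-06 · 0.57179 = 0.000282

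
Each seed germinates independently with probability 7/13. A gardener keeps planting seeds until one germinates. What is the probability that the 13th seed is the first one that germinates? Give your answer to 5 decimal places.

0.00005

Geometric (trials to first success), p = 0.538462.
P(Y = 13) = (1−p)^12 · p = 9.3432e-05 · 0.538462 = 0.0000503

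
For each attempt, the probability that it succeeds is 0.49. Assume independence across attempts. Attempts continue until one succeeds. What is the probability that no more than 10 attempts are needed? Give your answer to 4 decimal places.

Y = number of attempts to the first success; geometric, p = 0.49.
P(Y ≤ 10) = 1 − (1−p)^10 = 1 − 0.001190 = 0.998810

0.9988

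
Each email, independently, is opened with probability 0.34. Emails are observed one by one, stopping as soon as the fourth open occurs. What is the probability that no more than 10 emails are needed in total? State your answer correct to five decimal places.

0.45894

Finishing within 10 emails ⇔ at least 4 successes in the first 10. With X ~ Binomial(10, 0.34), P(Y ≤ 10) = 1 − P(X ≤ 3).
  k=0: C(10,0)·0.34^0·0.66^10 = 0.0156834
  k=1: C(10,1)·0.34^1·0.66^9 = 0.0807931
  k=2: C(10,2)·0.34^2·0.66^8 = 0.1872931
  k=3: C(10,3)·0.34^3·0.66^7 = 0.2572916
1 − 0.5410612 = 0.4589388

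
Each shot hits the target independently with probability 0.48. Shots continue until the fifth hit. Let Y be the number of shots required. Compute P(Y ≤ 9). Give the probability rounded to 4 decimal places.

Finishing within 9 shots ⇔ at least 5 successes in the first 9. With X ~ Binomial(9, 0.48), P(Y ≤ 9) = 1 − P(X ≤ 4).
  k=0: C(9,0)·0.48^0·0.52^9 = 0.002780
  k=1: C(9,1)·0.48^1·0.52^8 = 0.023095
  k=2: C(9,2)·0.48^2·0.52^7 = 0.085272
  k=3: C(9,3)·0.48^3·0.52^6 = 0.183664
  k=4: C(9,4)·0.48^4·0.52^5 = 0.254303
1 − 0.549114 = 0.450886

0.4509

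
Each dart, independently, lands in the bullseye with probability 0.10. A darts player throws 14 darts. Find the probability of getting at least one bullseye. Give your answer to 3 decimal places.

0.771

P(at least one) = 1 − P(none) = 1 − (1 − 0.10)^14
= 1 − 0.22877 = 0.77123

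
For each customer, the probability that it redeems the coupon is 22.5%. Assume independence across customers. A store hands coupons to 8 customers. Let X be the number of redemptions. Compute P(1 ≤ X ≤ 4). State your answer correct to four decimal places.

0.8525

X ~ Binomial(8, 0.225); P(1 ≤ X ≤ 4) = Σ C(8,k) p^k (1−p)^(8−k) over k:
  k=1: C(8,1)·0.225^1·0.775^7 = 0.302263
  k=2: C(8,2)·0.225^2·0.775^6 = 0.307138
  k=3: C(8,3)·0.225^3·0.775^5 = 0.178338
  k=4: C(8,4)·0.225^4·0.775^4 = 0.064719
Total = 0.852458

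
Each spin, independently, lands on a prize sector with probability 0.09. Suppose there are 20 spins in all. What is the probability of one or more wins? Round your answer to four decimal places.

P(at least one) = 1 − P(none) = 1 − (1 − 0.09)^20
= 1 − 0.151645 = 0.848355

0.8484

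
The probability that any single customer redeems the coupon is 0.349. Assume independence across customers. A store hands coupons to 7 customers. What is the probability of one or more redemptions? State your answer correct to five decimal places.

0.95045

P(at least one) = 1 − P(none) = 1 − (1 − 0.349)^7
= 1 − 0.0495527 = 0.9504473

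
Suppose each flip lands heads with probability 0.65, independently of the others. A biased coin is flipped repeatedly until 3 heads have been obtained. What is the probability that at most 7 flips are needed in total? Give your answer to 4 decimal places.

0.9444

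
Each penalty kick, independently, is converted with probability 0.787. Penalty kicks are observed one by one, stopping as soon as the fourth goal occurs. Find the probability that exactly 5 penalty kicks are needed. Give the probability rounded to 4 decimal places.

Y = trial on which the fourth success occurs; negative binomial, r=4, p=0.787.
P(Y=5) = C(4,3) · p^4 · (1−p)^1
= 4 · 0.38362 · 0.213 = 0.326843

0.3268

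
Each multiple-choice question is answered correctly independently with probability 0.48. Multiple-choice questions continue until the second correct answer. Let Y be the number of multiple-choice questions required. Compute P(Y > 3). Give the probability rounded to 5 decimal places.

0.52998

Needing more than 3 multiple-choice questions ⇔ fewer than 2 successes in the first 3. With X ~ Binomial(3, 0.48), P(Y > 3) = P(X ≤ 1).
  k=0: C(3,0)·0.48^0·0.52^3 = 0.1406080
  k=1: C(3,1)·0.48^1·0.52^2 = 0.3893760
P(X ≤ 1) = 0.5299840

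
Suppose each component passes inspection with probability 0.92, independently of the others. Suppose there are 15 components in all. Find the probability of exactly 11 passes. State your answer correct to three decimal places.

X ~ Binomial(n=15, p=0.92).
P(X=11) = C(15,11) · p^11 · (1−p)^4
= 1365 · 0.39964 · 4.096e-05 = 0.02234

0.022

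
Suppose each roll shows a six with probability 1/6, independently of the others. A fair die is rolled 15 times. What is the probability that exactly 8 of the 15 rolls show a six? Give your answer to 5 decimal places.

0.00107

X ~ Binomial(n=15, p=0.166667).
P(X=8) = C(15,8) · p^8 · (1−p)^7
= 6435 · 5.9537e-07 · 0.27908 = 0.0010692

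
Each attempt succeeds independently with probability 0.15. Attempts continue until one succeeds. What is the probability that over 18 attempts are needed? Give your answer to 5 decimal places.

0.05365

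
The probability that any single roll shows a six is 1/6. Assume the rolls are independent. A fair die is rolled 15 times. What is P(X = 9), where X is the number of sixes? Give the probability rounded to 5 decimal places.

X ~ Binomial(n=15, p=0.166667).
P(X=9) = C(15,9) · p^9 · (1−p)^6
= 5005 · 9.9229e-08 · 0.3349 = 0.0001663

0.00017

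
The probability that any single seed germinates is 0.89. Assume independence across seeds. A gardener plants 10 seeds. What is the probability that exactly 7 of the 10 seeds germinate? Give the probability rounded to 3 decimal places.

0.071

X ~ Binomial(n=10, p=0.89).
P(X=7) = C(10,7) · p^7 · (1−p)^3
= 120 · 0.44231 · 0.001331 = 0.07065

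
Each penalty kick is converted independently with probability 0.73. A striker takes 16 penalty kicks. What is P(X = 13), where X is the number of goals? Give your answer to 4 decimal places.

X ~ Binomial(n=16, p=0.73).
P(X=13) = C(16,13) · p^13 · (1−p)^3
= 560 · 0.016718 · 0.019683 = 0.184279

0.1843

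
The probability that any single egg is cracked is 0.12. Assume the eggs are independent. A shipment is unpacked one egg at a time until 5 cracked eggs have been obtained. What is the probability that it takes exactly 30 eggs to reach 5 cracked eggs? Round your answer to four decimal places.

Y = trial on which the fifth success occurs; negative binomial, r=5, p=0.12.
P(Y=30) = C(29,4) · p^5 · (1−p)^25
= 23751 · 2.4883e-05 · 0.040932 = 0.024191

0.0242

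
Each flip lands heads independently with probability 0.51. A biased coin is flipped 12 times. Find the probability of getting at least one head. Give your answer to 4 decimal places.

0.9998

P(at least one) = 1 − P(none) = 1 − (1 − 0.51)^12
= 1 − 0.000192 = 0.999808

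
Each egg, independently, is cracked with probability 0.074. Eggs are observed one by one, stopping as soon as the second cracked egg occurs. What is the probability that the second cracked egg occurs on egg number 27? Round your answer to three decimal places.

0.021

Y = trial on which the second success occurs; negative binomial, r=2, p=0.074.
P(Y=27) = C(26,1) · p^2 · (1−p)^25
= 26 · 0.005476 · 0.14631 = 0.02083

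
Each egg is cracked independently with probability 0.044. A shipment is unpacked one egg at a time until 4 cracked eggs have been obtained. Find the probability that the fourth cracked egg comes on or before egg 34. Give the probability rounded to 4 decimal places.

0.0609

Finishing within 34 eggs ⇔ at least 4 successes in the first 34. With X ~ Binomial(34, 0.044), P(Y ≤ 34) = 1 − P(X ≤ 3).
  k=0: C(34,0)·0.044^0·0.956^34 = 0.216555
  k=1: C(34,1)·0.044^1·0.956^33 = 0.338877
  k=2: C(34,2)·0.044^2·0.956^32 = 0.257348
  k=3: C(34,3)·0.044^3·0.956^31 = 0.126341
1 − 0.939121 = 0.060879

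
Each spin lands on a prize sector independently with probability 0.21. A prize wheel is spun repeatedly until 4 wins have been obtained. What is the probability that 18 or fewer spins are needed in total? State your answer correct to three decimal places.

Finishing within 18 spins ⇔ at least 4 successes in the first 18. With X ~ Binomial(18, 0.21), P(Y ≤ 18) = 1 − P(X ≤ 3).
  k=0: C(18,0)·0.21^0·0.79^18 = 0.01436
  k=1: C(18,1)·0.21^1·0.79^17 = 0.06873
  k=2: C(18,2)·0.21^2·0.79^16 = 0.15530
  k=3: C(18,3)·0.21^3·0.79^15 = 0.22017
1 − 0.45856 = 0.54144

0.541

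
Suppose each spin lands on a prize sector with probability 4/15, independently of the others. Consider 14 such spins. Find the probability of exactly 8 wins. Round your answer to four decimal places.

0.0119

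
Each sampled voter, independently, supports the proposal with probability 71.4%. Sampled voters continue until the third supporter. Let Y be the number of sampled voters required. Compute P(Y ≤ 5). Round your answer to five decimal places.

Finishing within 5 sampled voters ⇔ at least 3 successes in the first 5. With X ~ Binomial(5, 0.714), P(Y ≤ 5) = 1 − P(X ≤ 2).
  k=0: C(5,0)·0.714^0·0.286^5 = 0.0019135
  k=1: C(5,1)·0.714^1·0.286^4 = 0.0238854
  k=2: C(5,2)·0.714^2·0.286^3 = 0.1192599
1 − 0.1450588 = 0.8549412

0.85494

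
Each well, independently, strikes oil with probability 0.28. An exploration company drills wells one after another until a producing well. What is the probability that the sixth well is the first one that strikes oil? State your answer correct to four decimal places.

0.0542

Geometric (trials to first success), p = 0.28.
P(Y = 6) = (1−p)^5 · p = 0.19349 · 0.28 = 0.054178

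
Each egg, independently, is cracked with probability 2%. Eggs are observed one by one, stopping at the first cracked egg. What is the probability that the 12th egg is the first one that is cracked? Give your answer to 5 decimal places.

0.01601

Geometric (trials to first success), p = 0.02.
P(Y = 12) = (1−p)^11 · p = 0.80073 · 0.02 = 0.0160146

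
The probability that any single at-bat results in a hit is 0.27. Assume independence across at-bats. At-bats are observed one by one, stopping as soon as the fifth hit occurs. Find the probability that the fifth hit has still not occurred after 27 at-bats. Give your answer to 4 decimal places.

0.1092

Needing more than 27 at-bats ⇔ fewer than 5 successes in the first 27. With X ~ Binomial(27, 0.27), P(Y > 27) = P(X ≤ 4).
  k=0: C(27,0)·0.27^0·0.73^27 = 0.000204
  k=1: C(27,1)·0.27^1·0.73^26 = 0.002038
  k=2: C(27,2)·0.27^2·0.73^25 = 0.009797
  k=3: C(27,3)·0.27^3·0.73^24 = 0.030197
  k=4: C(27,4)·0.27^4·0.73^23 = 0.067013
P(X ≤ 4) = 0.109249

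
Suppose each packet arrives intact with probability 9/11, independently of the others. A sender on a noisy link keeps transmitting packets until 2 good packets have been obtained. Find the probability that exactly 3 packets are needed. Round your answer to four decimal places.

Y = trial on which the second success occurs; negative binomial, r=2, p=0.818182.
P(Y=3) = C(2,1) · p^2 · (1−p)^1
= 2 · 0.66942 · 0.18182 = 0.243426

0.2434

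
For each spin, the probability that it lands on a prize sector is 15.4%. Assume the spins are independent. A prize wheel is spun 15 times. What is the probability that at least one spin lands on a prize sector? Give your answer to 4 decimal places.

P(at least one) = 1 − P(none) = 1 − (1 − 0.154)^15
= 1 − 0.081387 = 0.918613

0.9186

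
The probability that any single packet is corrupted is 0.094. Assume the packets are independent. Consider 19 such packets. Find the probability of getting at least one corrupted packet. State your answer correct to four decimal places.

P(at least one) = 1 − P(none) = 1 − (1 − 0.094)^19
= 1 − 0.153262 = 0.846738

0.8467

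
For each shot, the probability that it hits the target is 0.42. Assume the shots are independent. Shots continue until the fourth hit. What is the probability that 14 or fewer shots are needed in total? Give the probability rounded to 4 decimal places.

0.9039

Finishing within 14 shots ⇔ at least 4 successes in the first 14. With X ~ Binomial(14, 0.42), P(Y ≤ 14) = 1 − P(X ≤ 3).
  k=0: C(14,0)·0.42^0·0.58^14 = 0.000488
  k=1: C(14,1)·0.42^1·0.58^13 = 0.004942
  k=2: C(14,2)·0.42^2·0.58^12 = 0.023264
  k=3: C(14,3)·0.42^3·0.58^11 = 0.067384
1 − 0.096078 = 0.903922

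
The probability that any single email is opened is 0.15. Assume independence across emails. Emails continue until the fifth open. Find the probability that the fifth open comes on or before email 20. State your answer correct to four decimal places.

Finishing within 20 emails ⇔ at least 5 successes in the first 20. With X ~ Binomial(20, 0.15), P(Y ≤ 20) = 1 − P(X ≤ 4).
  k=0: C(20,0)·0.15^0·0.85^20 = 0.038760
  k=1: C(20,1)·0.15^1·0.85^19 = 0.136798
  k=2: C(20,2)·0.15^2·0.85^18 = 0.229338
  k=3: C(20,3)·0.15^3·0.85^17 = 0.242829
  k=4: C(20,4)·0.15^4·0.85^16 = 0.182122
1 − 0.829847 = 0.170153

0.1702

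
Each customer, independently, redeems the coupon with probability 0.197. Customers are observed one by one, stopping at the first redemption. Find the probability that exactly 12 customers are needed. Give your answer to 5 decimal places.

Geometric (trials to first success), p = 0.197.
P(Y = 12) = (1−p)^11 · p = 0.08951 · 0.197 = 0.0176334

0.01763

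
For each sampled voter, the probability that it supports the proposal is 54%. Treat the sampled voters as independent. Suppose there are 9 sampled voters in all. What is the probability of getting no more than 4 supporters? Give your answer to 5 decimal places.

X ~ Binomial(9, 0.54); P(X ≤ 4) = Σ C(9,k) p^k (1−p)^(9−k) over k:
  k=0: C(9,0)·0.54^0·0.46^9 = 0.0009222
  k=1: C(9,1)·0.54^1·0.46^8 = 0.0097431
  k=2: C(9,2)·0.54^2·0.46^7 = 0.0457504
  k=3: C(9,3)·0.54^3·0.46^6 = 0.1253163
  k=4: C(9,4)·0.54^4·0.46^5 = 0.2206657
Total = 0.4023977

0.40240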